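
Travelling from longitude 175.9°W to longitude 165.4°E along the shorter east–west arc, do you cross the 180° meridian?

Naïve |165.4 − -175.9| = 341.3° > 180°, so the shorter arc goes the other way round — across 180°.
Signed shortest Δλ = ((165.4 − -175.9 + 180) mod 360) − 180 = -18.7°.
Going west by 18.7° from -175.9° passes through 180° before reaching +165.4°.

Yes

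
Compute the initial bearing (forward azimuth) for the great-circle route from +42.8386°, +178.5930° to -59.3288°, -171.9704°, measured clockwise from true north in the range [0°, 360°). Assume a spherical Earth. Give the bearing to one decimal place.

Δλ = -171.9704 − 178.5930 = -350.5634°; wrapped into (−180°, 180°]: 9.4366°.
θ = atan2( sin Δλ · cos φ₂ , cos φ₁ · sin φ₂ − sin φ₁ · cos φ₂ · cos Δλ )
  = atan2(0.08364, -0.97284) = 175.086° → normalised to [0°, 360°): 175.086°.

175.1°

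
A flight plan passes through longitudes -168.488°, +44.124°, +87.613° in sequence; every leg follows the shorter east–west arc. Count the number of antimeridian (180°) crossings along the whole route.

1

Leg 1: -168.488° → +44.124°, shortest Δλ = -147.388° (west) — crosses 180°.
Leg 2: +44.124° → +87.613°, shortest Δλ = 43.489° (east) — does not cross 180°.
Total crossings: 1.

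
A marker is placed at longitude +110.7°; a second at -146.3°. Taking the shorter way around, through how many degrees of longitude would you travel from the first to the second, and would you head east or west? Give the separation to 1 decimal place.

Raw difference: -146.3 − 110.7 = -257.0°.
Normalise into (−180°, 180°]: -257.0° + 360° = 103.0°.
Positive ⇒ the second point lies to the east; separation 103.0°.

103.0° east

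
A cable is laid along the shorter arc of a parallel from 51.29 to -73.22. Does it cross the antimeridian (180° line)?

No

Signed shortest Δλ = ((-73.22 − 51.29 + 180) mod 360) − 180 = -124.51°.
Going west by 124.51° from +51.29° reaches -73.22° without touching 180°.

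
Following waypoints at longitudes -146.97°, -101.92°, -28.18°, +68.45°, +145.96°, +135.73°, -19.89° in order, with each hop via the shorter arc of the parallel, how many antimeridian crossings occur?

0

Leg 1: -146.97° → -101.92°, shortest Δλ = 45.05° (east) — does not cross 180°.
Leg 2: -101.92° → -28.18°, shortest Δλ = 73.74° (east) — does not cross 180°.
Leg 3: -28.18° → +68.45°, shortest Δλ = 96.63° (east) — does not cross 180°.
Leg 4: +68.45° → +145.96°, shortest Δλ = 77.51° (east) — does not cross 180°.
Leg 5: +145.96° → +135.73°, shortest Δλ = -10.23° (west) — does not cross 180°.
Leg 6: +135.73° → -19.89°, shortest Δλ = -155.62° (west) — does not cross 180°.
Total crossings: 0.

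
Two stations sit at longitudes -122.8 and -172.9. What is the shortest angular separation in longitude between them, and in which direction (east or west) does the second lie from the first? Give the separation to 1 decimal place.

Raw difference: -172.9 − -122.8 = -50.1°.
Normalise into (−180°, 180°]: -50.1° stays -50.1°.
Negative ⇒ the second point lies to the west; separation 50.1°.

50.1° west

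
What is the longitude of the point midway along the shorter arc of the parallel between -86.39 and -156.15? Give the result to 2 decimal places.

-121.27°

Signed shortest Δλ from -86.39° to -156.15° is -69.76°.
Midpoint longitude = -86.39° + (-69.76°)/2 = -86.39° − 34.88° = -121.27°.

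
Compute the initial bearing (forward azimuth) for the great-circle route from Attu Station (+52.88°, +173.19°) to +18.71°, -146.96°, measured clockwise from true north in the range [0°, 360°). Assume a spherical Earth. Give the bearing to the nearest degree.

122°

Δλ = -146.96 − 173.19 = -320.15°; wrapped into (−180°, 180°]: 39.85°.
θ = atan2( sin Δλ · cos φ₂ , cos φ₁ · sin φ₂ − sin φ₁ · cos φ₂ · cos Δλ )
  = atan2(0.60692, -0.38623) = 122.472° → normalised to [0°, 360°): 122.472°.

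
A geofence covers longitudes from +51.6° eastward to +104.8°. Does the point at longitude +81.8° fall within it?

Yes

Band width going east from +51.6° to +104.8°: ((104.8 − 51.6) mod 360) = 53.2°.
Offset of +81.8° east of the west edge: ((81.8 − 51.6) mod 360) = 30.2°.
30.2° ≤ 53.2° ⇒ inside.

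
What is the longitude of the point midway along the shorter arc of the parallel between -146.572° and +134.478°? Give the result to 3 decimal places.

Signed shortest Δλ from -146.572° to +134.478° is -78.950°.
Midpoint longitude = -146.572° + (-78.950°)/2 = -146.572° − 39.475° = -186.047°.
Normalise into (−180°, 180°]: +173.953°.
(The naïve average (-146.572 + +134.478)/2 = -6.047° is on the wrong side of the globe.)

+173.953°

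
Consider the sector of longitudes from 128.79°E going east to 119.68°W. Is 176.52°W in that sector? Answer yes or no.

Band width going east from +128.79° to -119.68°: ((-119.68 − 128.79) mod 360) = 111.53°.
Offset of -176.52° east of the west edge: ((-176.52 − 128.79) mod 360) = 54.69°.
54.69° ≤ 111.53° ⇒ inside.

Yes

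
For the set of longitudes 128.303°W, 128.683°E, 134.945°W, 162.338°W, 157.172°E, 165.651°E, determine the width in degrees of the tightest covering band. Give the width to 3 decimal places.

Sort the longitudes: -162.338°, -134.945°, -128.303°, +128.683°, +157.172°, +165.651°.
Eastward gaps between consecutive values (wrapping around): 27.393°, 6.642°, 256.986°, 28.489°, 8.479°, 32.011°.
Largest gap = 256.986° ⇒ minimal covering band is its complement: 360° − 256.986° = 103.014°.
Band runs from +128.683° eastward to -128.303°, crossing the antimeridian.

103.014°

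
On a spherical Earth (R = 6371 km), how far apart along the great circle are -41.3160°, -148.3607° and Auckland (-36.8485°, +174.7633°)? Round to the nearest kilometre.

Δλ = 174.7633 − -148.3607 = 323.1240°; wrapped into (−180°, 180°]: -36.8760°.
Δφ = -36.8485 − -41.3160 = 4.4675°.
a = sin²(Δφ/2) + cos φ₁ · cos φ₂ · sin²(Δλ/2) = 0.061642.
c = 2·atan2(√a, √(1−a)) = 0.50180 rad → d = 6371·c ≈ 3196.99 km.

3197 km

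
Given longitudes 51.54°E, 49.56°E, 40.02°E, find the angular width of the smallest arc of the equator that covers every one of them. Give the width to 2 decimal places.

Sort the longitudes: +40.02°, +49.56°, +51.54°.
Eastward gaps between consecutive values (wrapping around): 9.54°, 1.98°, 348.48°.
Largest gap = 348.48° ⇒ minimal covering band is its complement: 360° − 348.48° = 11.52°.
Band runs from +40.02° eastward to +51.54°.

11.52°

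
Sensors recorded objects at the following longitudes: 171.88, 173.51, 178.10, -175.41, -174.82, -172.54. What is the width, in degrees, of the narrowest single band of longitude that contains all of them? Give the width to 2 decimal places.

15.58°

Sort the longitudes: -175.41°, -174.82°, -172.54°, +171.88°, +173.51°, +178.10°.
Eastward gaps between consecutive values (wrapping around): 0.59°, 2.28°, 344.42°, 1.63°, 4.59°, 6.49°.
Largest gap = 344.42° ⇒ minimal covering band is its complement: 360° − 344.42° = 15.58°.
Band runs from +171.88° eastward to -172.54°, crossing the antimeridian.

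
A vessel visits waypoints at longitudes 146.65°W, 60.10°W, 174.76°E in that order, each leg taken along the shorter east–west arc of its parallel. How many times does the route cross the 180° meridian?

Leg 1: -146.65° → -60.10°, shortest Δλ = 86.55° (east) — does not cross 180°.
Leg 2: -60.10° → +174.76°, shortest Δλ = -125.14° (west) — crosses 180°.
Total crossings: 1.

1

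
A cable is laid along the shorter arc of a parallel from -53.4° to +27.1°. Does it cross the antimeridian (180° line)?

Signed shortest Δλ = ((27.1 − -53.4 + 180) mod 360) − 180 = 80.5°.
Going east by 80.5° from -53.4° reaches +27.1° without touching 180°.

No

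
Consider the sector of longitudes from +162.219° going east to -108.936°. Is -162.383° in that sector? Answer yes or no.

Band width going east from +162.219° to -108.936°: ((-108.936 − 162.219) mod 360) = 88.845°.
Offset of -162.383° east of the west edge: ((-162.383 − 162.219) mod 360) = 35.398°.
35.398° ≤ 88.845° ⇒ inside.

Yes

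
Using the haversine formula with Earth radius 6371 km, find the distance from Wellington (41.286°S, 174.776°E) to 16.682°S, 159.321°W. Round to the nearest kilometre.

Δλ = -159.321 − 174.776 = -334.097°; wrapped into (−180°, 180°]: 25.903°.
Δφ = -16.682 − -41.286 = 24.604°.
a = sin²(Δφ/2) + cos φ₁ · cos φ₂ · sin²(Δλ/2) = 0.081554.
c = 2·atan2(√a, √(1−a)) = 0.57922 rad → d = 6371·c ≈ 3690.18 km.

3690 km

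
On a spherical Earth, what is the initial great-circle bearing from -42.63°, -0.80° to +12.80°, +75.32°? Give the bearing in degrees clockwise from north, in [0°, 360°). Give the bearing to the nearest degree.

71°

Δλ = 75.32 − -0.80 = 76.12°.
θ = atan2( sin Δλ · cos φ₂ , cos φ₁ · sin φ₂ − sin φ₁ · cos φ₂ · cos Δλ )
  = atan2(0.94668, 0.32143) = 71.246° → normalised to [0°, 360°): 71.246°.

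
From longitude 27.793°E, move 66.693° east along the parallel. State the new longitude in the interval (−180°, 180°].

94.486°E

Start at +27.793°; shift +66.693° → +94.486°.
+94.486° already lies in (−180°, 180°].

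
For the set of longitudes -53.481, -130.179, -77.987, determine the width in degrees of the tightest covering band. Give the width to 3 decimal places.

Sort the longitudes: -130.179°, -77.987°, -53.481°.
Eastward gaps between consecutive values (wrapping around): 52.192°, 24.506°, 283.302°.
Largest gap = 283.302° ⇒ minimal covering band is its complement: 360° − 283.302° = 76.698°.
Band runs from -130.179° eastward to -53.481°.

76.698°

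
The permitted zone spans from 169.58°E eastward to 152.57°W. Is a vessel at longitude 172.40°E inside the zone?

Yes

Band width going east from +169.58° to -152.57°: ((-152.57 − 169.58) mod 360) = 37.85°.
Offset of +172.40° east of the west edge: ((172.40 − 169.58) mod 360) = 2.82°.
2.82° ≤ 37.85° ⇒ inside.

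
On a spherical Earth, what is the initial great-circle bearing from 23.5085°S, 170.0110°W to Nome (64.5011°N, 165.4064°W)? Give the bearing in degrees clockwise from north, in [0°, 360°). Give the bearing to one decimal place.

2.0°

Δλ = -165.4064 − -170.0110 = 4.6046°.
θ = atan2( sin Δλ · cos φ₂ , cos φ₁ · sin φ₂ − sin φ₁ · cos φ₂ · cos Δλ )
  = atan2(0.03456, 0.99884) = 1.982° → normalised to [0°, 360°): 1.982°.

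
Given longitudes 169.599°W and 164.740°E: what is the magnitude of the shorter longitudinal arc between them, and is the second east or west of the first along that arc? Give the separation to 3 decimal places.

Raw difference: 164.740 − -169.599 = 334.339°.
Normalise into (−180°, 180°]: 334.339° − 360° = -25.661°.
Negative ⇒ the second point lies to the west; separation 25.661°.

25.661° west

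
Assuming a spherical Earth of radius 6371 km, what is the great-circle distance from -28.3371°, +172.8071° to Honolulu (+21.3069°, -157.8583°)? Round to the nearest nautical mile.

Δλ = -157.8583 − 172.8071 = -330.6654°; wrapped into (−180°, 180°]: 29.3346°.
Δφ = 21.3069 − -28.3371 = 49.6440°.
a = sin²(Δφ/2) + cos φ₁ · cos φ₂ · sin²(Δλ/2) = 0.228806.
c = 2·atan2(√a, √(1−a)) = 0.99752 rad → d = 6371·c ≈ 6355.19 km ≈ 3431.53 nmi.

3432 nmi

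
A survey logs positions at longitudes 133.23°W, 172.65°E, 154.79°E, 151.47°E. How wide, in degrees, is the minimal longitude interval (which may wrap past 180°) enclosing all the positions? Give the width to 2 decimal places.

75.30°

Sort the longitudes: -133.23°, +151.47°, +154.79°, +172.65°.
Eastward gaps between consecutive values (wrapping around): 284.70°, 3.32°, 17.86°, 54.12°.
Largest gap = 284.70° ⇒ minimal covering band is its complement: 360° − 284.70° = 75.30°.
Band runs from +151.47° eastward to -133.23°, crossing the antimeridian.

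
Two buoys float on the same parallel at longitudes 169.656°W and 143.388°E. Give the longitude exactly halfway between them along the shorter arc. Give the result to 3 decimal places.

166.866°E

Signed shortest Δλ from -169.656° to +143.388° is -46.956°.
Midpoint longitude = -169.656° + (-46.956°)/2 = -169.656° − 23.478° = -193.134°.
Normalise into (−180°, 180°]: +166.866°.
(The naïve average (-169.656 + +143.388)/2 = -13.134° is on the wrong side of the globe.)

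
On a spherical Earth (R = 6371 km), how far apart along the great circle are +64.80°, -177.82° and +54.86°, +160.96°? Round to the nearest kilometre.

1607 km

Δλ = 160.96 − -177.82 = 338.78°; wrapped into (−180°, 180°]: -21.22°.
Δφ = 54.86 − 64.80 = -9.94°.
a = sin²(Δφ/2) + cos φ₁ · cos φ₂ · sin²(Δλ/2) = 0.015814.
c = 2·atan2(√a, √(1−a)) = 0.25217 rad → d = 6371·c ≈ 1606.59 km.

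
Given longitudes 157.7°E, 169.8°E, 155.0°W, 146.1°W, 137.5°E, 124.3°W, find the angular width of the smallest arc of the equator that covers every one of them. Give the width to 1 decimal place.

98.2°

Sort the longitudes: -155.0°, -146.1°, -124.3°, +137.5°, +157.7°, +169.8°.
Eastward gaps between consecutive values (wrapping around): 8.9°, 21.8°, 261.8°, 20.2°, 12.1°, 35.2°.
Largest gap = 261.8° ⇒ minimal covering band is its complement: 360° − 261.8° = 98.2°.
Band runs from +137.5° eastward to -124.3°, crossing the antimeridian.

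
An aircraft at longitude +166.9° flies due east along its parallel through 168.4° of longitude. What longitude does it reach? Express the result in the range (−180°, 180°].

Start at +166.9°; shift +168.4° → +335.3°.
+335.3° lies outside (−180°, 180°]; subtract 360° → -24.7°.

-24.7°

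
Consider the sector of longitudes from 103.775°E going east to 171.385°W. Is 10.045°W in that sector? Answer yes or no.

Band width going east from +103.775° to -171.385°: ((-171.385 − 103.775) mod 360) = 84.840°.
Offset of -10.045° east of the west edge: ((-10.045 − 103.775) mod 360) = 246.180°.
246.180° > 84.840° ⇒ outside.

No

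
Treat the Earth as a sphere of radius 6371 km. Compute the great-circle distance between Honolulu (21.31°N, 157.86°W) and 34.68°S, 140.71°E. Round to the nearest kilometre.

8986 km

Δλ = 140.71 − -157.86 = 298.57°; wrapped into (−180°, 180°]: -61.43°.
Δφ = -34.68 − 21.31 = -55.99°.
a = sin²(Δφ/2) + cos φ₁ · cos φ₂ · sin²(Δλ/2) = 0.420199.
c = 2·atan2(√a, √(1−a)) = 1.41051 rad → d = 6371·c ≈ 8986.35 km.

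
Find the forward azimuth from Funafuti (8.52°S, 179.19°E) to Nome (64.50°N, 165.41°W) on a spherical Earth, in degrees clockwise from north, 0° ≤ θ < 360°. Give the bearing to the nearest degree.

7°

Δλ = -165.41 − 179.19 = -344.60°; wrapped into (−180°, 180°]: 15.40°.
θ = atan2( sin Δλ · cos φ₂ , cos φ₁ · sin φ₂ − sin φ₁ · cos φ₂ · cos Δλ )
  = atan2(0.11432, 0.95412) = 6.833° → normalised to [0°, 360°): 6.833°.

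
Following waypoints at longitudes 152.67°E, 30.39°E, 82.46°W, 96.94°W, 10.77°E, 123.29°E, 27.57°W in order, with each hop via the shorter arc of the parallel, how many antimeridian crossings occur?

0

Leg 1: +152.67° → +30.39°, shortest Δλ = -122.28° (west) — does not cross 180°.
Leg 2: +30.39° → -82.46°, shortest Δλ = -112.85° (west) — does not cross 180°.
Leg 3: -82.46° → -96.94°, shortest Δλ = -14.48° (west) — does not cross 180°.
Leg 4: -96.94° → +10.77°, shortest Δλ = 107.71° (east) — does not cross 180°.
Leg 5: +10.77° → +123.29°, shortest Δλ = 112.52° (east) — does not cross 180°.
Leg 6: +123.29° → -27.57°, shortest Δλ = -150.86° (west) — does not cross 180°.
Total crossings: 0.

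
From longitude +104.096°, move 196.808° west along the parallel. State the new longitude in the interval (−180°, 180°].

Start at +104.096°; shift −196.808° → -92.712°.
-92.712° already lies in (−180°, 180°].

-92.712°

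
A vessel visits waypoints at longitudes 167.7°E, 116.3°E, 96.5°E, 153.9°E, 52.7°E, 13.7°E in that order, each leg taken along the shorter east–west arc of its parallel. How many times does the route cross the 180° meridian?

Leg 1: +167.7° → +116.3°, shortest Δλ = -51.4° (west) — does not cross 180°.
Leg 2: +116.3° → +96.5°, shortest Δλ = -19.8° (west) — does not cross 180°.
Leg 3: +96.5° → +153.9°, shortest Δλ = 57.4° (east) — does not cross 180°.
Leg 4: +153.9° → +52.7°, shortest Δλ = -101.2° (west) — does not cross 180°.
Leg 5: +52.7° → +13.7°, shortest Δλ = -39.0° (west) — does not cross 180°.
Total crossings: 0.

0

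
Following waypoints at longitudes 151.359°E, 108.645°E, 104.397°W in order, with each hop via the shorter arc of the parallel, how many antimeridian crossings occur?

1

Leg 1: +151.359° → +108.645°, shortest Δλ = -42.714° (west) — does not cross 180°.
Leg 2: +108.645° → -104.397°, shortest Δλ = 146.958° (east) — crosses 180°.
Total crossings: 1.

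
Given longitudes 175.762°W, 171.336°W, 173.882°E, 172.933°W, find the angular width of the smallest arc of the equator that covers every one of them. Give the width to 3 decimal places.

Sort the longitudes: -175.762°, -172.933°, -171.336°, +173.882°.
Eastward gaps between consecutive values (wrapping around): 2.829°, 1.597°, 345.218°, 10.356°.
Largest gap = 345.218° ⇒ minimal covering band is its complement: 360° − 345.218° = 14.782°.
Band runs from +173.882° eastward to -171.336°, crossing the antimeridian.

14.782°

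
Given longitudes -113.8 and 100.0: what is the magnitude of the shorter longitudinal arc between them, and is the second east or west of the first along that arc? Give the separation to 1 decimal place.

Raw difference: 100.0 − -113.8 = 213.8°.
Normalise into (−180°, 180°]: 213.8° − 360° = -146.2°.
Negative ⇒ the second point lies to the west; separation 146.2°.

146.2° west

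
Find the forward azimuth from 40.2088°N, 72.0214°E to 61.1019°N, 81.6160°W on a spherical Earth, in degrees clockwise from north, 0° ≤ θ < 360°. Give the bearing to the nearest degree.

Δλ = -81.6160 − 72.0214 = -153.6374°.
θ = atan2( sin Δλ · cos φ₂ , cos φ₁ · sin φ₂ − sin φ₁ · cos φ₂ · cos Δλ )
  = atan2(-0.21459, 0.94813) = -12.753° → normalised to [0°, 360°): 347.247°.

347°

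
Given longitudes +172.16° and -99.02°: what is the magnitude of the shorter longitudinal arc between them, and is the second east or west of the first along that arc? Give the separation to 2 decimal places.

Raw difference: -99.02 − 172.16 = -271.18°.
Normalise into (−180°, 180°]: -271.18° + 360° = 88.82°.
Positive ⇒ the second point lies to the east; separation 88.82°.

88.82° east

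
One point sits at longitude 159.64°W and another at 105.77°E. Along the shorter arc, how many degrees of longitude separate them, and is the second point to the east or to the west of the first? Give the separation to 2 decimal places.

94.59° west

Raw difference: 105.77 − -159.64 = 265.41°.
Normalise into (−180°, 180°]: 265.41° − 360° = -94.59°.
Negative ⇒ the second point lies to the west; separation 94.59°.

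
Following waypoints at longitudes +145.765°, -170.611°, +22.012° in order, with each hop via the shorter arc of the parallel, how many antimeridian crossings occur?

2

Leg 1: +145.765° → -170.611°, shortest Δλ = 43.624° (east) — crosses 180°.
Leg 2: -170.611° → +22.012°, shortest Δλ = -167.377° (west) — crosses 180°.
Total crossings: 2.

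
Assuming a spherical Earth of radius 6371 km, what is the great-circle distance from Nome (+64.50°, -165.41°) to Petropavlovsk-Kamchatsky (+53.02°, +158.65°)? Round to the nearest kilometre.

Δλ = 158.65 − -165.41 = 324.06°; wrapped into (−180°, 180°]: -35.94°.
Δφ = 53.02 − 64.50 = -11.48°.
a = sin²(Δφ/2) + cos φ₁ · cos φ₂ · sin²(Δλ/2) = 0.034652.
c = 2·atan2(√a, √(1−a)) = 0.37449 rad → d = 6371·c ≈ 2385.86 km.

2386 km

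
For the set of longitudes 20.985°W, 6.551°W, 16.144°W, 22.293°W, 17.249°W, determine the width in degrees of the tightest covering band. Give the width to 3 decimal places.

Sort the longitudes: -22.293°, -20.985°, -17.249°, -16.144°, -6.551°.
Eastward gaps between consecutive values (wrapping around): 1.308°, 3.736°, 1.105°, 9.593°, 344.258°.
Largest gap = 344.258° ⇒ minimal covering band is its complement: 360° − 344.258° = 15.742°.
Band runs from -22.293° eastward to -6.551°.

15.742°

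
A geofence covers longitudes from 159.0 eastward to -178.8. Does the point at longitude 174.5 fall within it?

Band width going east from +159.0° to -178.8°: ((-178.8 − 159.0) mod 360) = 22.2°.
Offset of +174.5° east of the west edge: ((174.5 − 159.0) mod 360) = 15.5°.
15.5° ≤ 22.2° ⇒ inside.

Yes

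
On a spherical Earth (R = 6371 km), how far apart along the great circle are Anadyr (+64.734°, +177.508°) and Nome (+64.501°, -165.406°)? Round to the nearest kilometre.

812 km

Δλ = -165.406 − 177.508 = -342.914°; wrapped into (−180°, 180°]: 17.086°.
Δφ = 64.501 − 64.734 = -0.233°.
a = sin²(Δφ/2) + cos φ₁ · cos φ₂ · sin²(Δλ/2) = 0.004059.
c = 2·atan2(√a, √(1−a)) = 0.12751 rad → d = 6371·c ≈ 812.34 km.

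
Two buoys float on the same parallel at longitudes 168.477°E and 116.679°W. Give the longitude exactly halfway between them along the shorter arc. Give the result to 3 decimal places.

Signed shortest Δλ from +168.477° to -116.679° is +74.844°.
Midpoint longitude = +168.477° + (+74.844°)/2 = +168.477° + 37.422° = +205.899°.
Normalise into (−180°, 180°]: -154.101°.
(The naïve average (+168.477 + -116.679)/2 = 25.899° is on the wrong side of the globe.)

154.101°W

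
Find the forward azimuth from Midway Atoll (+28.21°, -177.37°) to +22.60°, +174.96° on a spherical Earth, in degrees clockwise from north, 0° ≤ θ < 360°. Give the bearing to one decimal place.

232.7°

Δλ = 174.96 − -177.37 = 352.33°; wrapped into (−180°, 180°]: -7.67°.
θ = atan2( sin Δλ · cos φ₂ , cos φ₁ · sin φ₂ − sin φ₁ · cos φ₂ · cos Δλ )
  = atan2(-0.12322, -0.09385) = -127.296° → normalised to [0°, 360°): 232.704°.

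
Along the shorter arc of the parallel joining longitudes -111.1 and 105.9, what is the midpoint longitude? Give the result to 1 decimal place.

Signed shortest Δλ from -111.1° to +105.9° is -143.0°.
Midpoint longitude = -111.1° + (-143.0°)/2 = -111.1° − 71.5° = -182.6°.
Normalise into (−180°, 180°]: +177.4°.
(The naïve average (-111.1 + +105.9)/2 = -2.6° is on the wrong side of the globe.)

+177.4°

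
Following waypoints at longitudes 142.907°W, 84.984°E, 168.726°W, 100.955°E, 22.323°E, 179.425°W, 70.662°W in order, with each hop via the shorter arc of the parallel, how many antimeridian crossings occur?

4

Leg 1: -142.907° → +84.984°, shortest Δλ = -132.109° (west) — crosses 180°.
Leg 2: +84.984° → -168.726°, shortest Δλ = 106.29° (east) — crosses 180°.
Leg 3: -168.726° → +100.955°, shortest Δλ = -90.319° (west) — crosses 180°.
Leg 4: +100.955° → +22.323°, shortest Δλ = -78.632° (west) — does not cross 180°.
Leg 5: +22.323° → -179.425°, shortest Δλ = 158.252° (east) — crosses 180°.
Leg 6: -179.425° → -70.662°, shortest Δλ = 108.763° (east) — does not cross 180°.
Total crossings: 4.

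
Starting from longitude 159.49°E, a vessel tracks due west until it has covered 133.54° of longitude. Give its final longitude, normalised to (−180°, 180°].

Start at +159.49°; shift −133.54° → +25.95°.
+25.95° already lies in (−180°, 180°].

25.95°E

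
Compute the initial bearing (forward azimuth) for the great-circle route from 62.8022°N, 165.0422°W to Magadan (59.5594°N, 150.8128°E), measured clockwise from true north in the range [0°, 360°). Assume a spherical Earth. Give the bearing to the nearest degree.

281°

Δλ = 150.8128 − -165.0422 = 315.8550°; wrapped into (−180°, 180°]: -44.1450°.
θ = atan2( sin Δλ · cos φ₂ , cos φ₁ · sin φ₂ − sin φ₁ · cos φ₂ · cos Δλ )
  = atan2(-0.35287, 0.07070) = -78.670° → normalised to [0°, 360°): 281.330°.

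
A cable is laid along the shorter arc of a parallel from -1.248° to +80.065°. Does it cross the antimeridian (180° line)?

No

Signed shortest Δλ = ((80.065 − -1.248 + 180) mod 360) − 180 = 81.313°.
Going east by 81.313° from -1.248° reaches +80.065° without touching 180°.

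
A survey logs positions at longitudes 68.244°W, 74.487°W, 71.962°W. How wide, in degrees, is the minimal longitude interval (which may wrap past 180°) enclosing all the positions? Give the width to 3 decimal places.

6.243°

Sort the longitudes: -74.487°, -71.962°, -68.244°.
Eastward gaps between consecutive values (wrapping around): 2.525°, 3.718°, 353.757°.
Largest gap = 353.757° ⇒ minimal covering band is its complement: 360° − 353.757° = 6.243°.
Band runs from -74.487° eastward to -68.244°.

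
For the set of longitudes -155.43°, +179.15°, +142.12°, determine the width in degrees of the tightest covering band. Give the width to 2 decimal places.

62.45°

Sort the longitudes: -155.43°, +142.12°, +179.15°.
Eastward gaps between consecutive values (wrapping around): 297.55°, 37.03°, 25.42°.
Largest gap = 297.55° ⇒ minimal covering band is its complement: 360° − 297.55° = 62.45°.
Band runs from +142.12° eastward to -155.43°, crossing the antimeridian.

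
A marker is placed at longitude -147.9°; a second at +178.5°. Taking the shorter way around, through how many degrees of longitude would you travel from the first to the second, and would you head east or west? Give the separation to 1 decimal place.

Raw difference: 178.5 − -147.9 = 326.4°.
Normalise into (−180°, 180°]: 326.4° − 360° = -33.6°.
Negative ⇒ the second point lies to the west; separation 33.6°.

33.6° west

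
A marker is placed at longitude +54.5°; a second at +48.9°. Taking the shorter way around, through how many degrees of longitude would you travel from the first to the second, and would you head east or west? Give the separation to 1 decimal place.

Raw difference: 48.9 − 54.5 = -5.6°.
Normalise into (−180°, 180°]: -5.6° stays -5.6°.
Negative ⇒ the second point lies to the west; separation 5.6°.

5.6° west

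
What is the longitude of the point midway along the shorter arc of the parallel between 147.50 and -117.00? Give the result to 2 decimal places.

Signed shortest Δλ from +147.50° to -117.00° is +95.50°.
Midpoint longitude = +147.50° + (+95.50°)/2 = +147.50° + 47.75° = +195.25°.
Normalise into (−180°, 180°]: -164.75°.
(The naïve average (+147.50 + -117.00)/2 = 15.25° is on the wrong side of the globe.)

-164.75°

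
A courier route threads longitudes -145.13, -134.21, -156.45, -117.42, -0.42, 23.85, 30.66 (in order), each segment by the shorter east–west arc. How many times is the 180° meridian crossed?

Leg 1: -145.13° → -134.21°, shortest Δλ = 10.92° (east) — does not cross 180°.
Leg 2: -134.21° → -156.45°, shortest Δλ = -22.24° (west) — does not cross 180°.
Leg 3: -156.45° → -117.42°, shortest Δλ = 39.03° (east) — does not cross 180°.
Leg 4: -117.42° → -0.42°, shortest Δλ = 117.0° (east) — does not cross 180°.
Leg 5: -0.42° → +23.85°, shortest Δλ = 24.27° (east) — does not cross 180°.
Leg 6: +23.85° → +30.66°, shortest Δλ = 6.81° (east) — does not cross 180°.
Total crossings: 0.

0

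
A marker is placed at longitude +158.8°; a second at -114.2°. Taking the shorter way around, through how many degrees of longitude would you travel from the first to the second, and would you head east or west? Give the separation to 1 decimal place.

87.0° east

Raw difference: -114.2 − 158.8 = -273.0°.
Normalise into (−180°, 180°]: -273.0° + 360° = 87.0°.
Positive ⇒ the second point lies to the east; separation 87.0°.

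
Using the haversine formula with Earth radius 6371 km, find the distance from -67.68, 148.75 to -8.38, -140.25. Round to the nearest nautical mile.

Δλ = -140.25 − 148.75 = -289.00°; wrapped into (−180°, 180°]: 71.00°.
Δφ = -8.38 − -67.68 = 59.30°.
a = sin²(Δφ/2) + cos φ₁ · cos φ₂ · sin²(Δλ/2) = 0.371429.
c = 2·atan2(√a, √(1−a)) = 1.31073 rad → d = 6371·c ≈ 8350.68 km ≈ 4509.00 nmi.

4509 nmi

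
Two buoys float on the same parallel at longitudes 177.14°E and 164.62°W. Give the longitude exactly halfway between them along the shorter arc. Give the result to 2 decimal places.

Signed shortest Δλ from +177.14° to -164.62° is +18.24°.
Midpoint longitude = +177.14° + (+18.24°)/2 = +177.14° + 9.12° = +186.26°.
Normalise into (−180°, 180°]: -173.74°.
(The naïve average (+177.14 + -164.62)/2 = 6.26° is on the wrong side of the globe.)

173.74°W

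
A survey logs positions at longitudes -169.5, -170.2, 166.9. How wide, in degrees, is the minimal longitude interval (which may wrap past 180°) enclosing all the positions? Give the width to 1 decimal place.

23.6°

Sort the longitudes: -170.2°, -169.5°, +166.9°.
Eastward gaps between consecutive values (wrapping around): 0.7°, 336.4°, 22.9°.
Largest gap = 336.4° ⇒ minimal covering band is its complement: 360° − 336.4° = 23.6°.
Band runs from +166.9° eastward to -169.5°, crossing the antimeridian.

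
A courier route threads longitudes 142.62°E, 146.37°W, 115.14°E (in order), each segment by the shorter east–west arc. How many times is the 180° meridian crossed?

Leg 1: +142.62° → -146.37°, shortest Δλ = 71.01° (east) — crosses 180°.
Leg 2: -146.37° → +115.14°, shortest Δλ = -98.49° (west) — crosses 180°.
Total crossings: 2.

2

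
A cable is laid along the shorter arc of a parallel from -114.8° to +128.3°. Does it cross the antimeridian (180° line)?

Yes

Naïve |128.3 − -114.8| = 243.1° > 180°, so the shorter arc goes the other way round — across 180°.
Signed shortest Δλ = ((128.3 − -114.8 + 180) mod 360) − 180 = -116.9°.
Going west by 116.9° from -114.8° passes through 180° before reaching +128.3°.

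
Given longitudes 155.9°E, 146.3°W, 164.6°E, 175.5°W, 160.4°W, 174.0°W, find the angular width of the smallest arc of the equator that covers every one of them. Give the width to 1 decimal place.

57.8°

Sort the longitudes: -175.5°, -174.0°, -160.4°, -146.3°, +155.9°, +164.6°.
Eastward gaps between consecutive values (wrapping around): 1.5°, 13.6°, 14.1°, 302.2°, 8.7°, 19.9°.
Largest gap = 302.2° ⇒ minimal covering band is its complement: 360° − 302.2° = 57.8°.
Band runs from +155.9° eastward to -146.3°, crossing the antimeridian.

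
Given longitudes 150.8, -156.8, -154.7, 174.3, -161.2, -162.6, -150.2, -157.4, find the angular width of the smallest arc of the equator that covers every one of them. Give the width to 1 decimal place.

59.0°

Sort the longitudes: -162.6°, -161.2°, -157.4°, -156.8°, -154.7°, -150.2°, +150.8°, +174.3°.
Eastward gaps between consecutive values (wrapping around): 1.4°, 3.8°, 0.6°, 2.1°, 4.5°, 301.0°, 23.5°, 23.1°.
Largest gap = 301.0° ⇒ minimal covering band is its complement: 360° − 301.0° = 59.0°.
Band runs from +150.8° eastward to -150.2°, crossing the antimeridian.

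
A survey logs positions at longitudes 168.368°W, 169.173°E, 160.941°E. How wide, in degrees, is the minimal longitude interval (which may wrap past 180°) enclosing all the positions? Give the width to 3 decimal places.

30.691°

Sort the longitudes: -168.368°, +160.941°, +169.173°.
Eastward gaps between consecutive values (wrapping around): 329.309°, 8.232°, 22.459°.
Largest gap = 329.309° ⇒ minimal covering band is its complement: 360° − 329.309° = 30.691°.
Band runs from +160.941° eastward to -168.368°, crossing the antimeridian.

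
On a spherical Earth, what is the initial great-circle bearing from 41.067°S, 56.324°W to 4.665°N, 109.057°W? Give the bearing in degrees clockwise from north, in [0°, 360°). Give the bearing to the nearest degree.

Δλ = -109.057 − -56.324 = -52.733°.
θ = atan2( sin Δλ · cos φ₂ , cos φ₁ · sin φ₂ − sin φ₁ · cos φ₂ · cos Δλ )
  = atan2(-0.79319, 0.45780) = -60.008° → normalised to [0°, 360°): 299.992°.

300°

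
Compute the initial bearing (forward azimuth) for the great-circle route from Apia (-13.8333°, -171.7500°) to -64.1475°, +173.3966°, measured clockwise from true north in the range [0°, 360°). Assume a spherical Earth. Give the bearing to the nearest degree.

188°

Δλ = 173.3966 − -171.7500 = 345.1466°; wrapped into (−180°, 180°]: -14.8534°.
θ = atan2( sin Δλ · cos φ₂ , cos φ₁ · sin φ₂ − sin φ₁ · cos φ₂ · cos Δλ )
  = atan2(-0.11178, -0.77304) = -171.772° → normalised to [0°, 360°): 188.228°.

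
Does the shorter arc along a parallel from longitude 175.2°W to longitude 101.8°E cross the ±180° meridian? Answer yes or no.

Naïve |101.8 − -175.2| = 277.0° > 180°, so the shorter arc goes the other way round — across 180°.
Signed shortest Δλ = ((101.8 − -175.2 + 180) mod 360) − 180 = -83.0°.
Going west by 83.0° from -175.2° passes through 180° before reaching +101.8°.

Yes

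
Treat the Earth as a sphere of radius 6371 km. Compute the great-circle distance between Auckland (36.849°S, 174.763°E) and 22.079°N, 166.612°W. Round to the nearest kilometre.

Δλ = -166.612 − 174.763 = -341.375°; wrapped into (−180°, 180°]: 18.625°.
Δφ = 22.079 − -36.849 = 58.928°.
a = sin²(Δφ/2) + cos φ₁ · cos φ₂ · sin²(Δλ/2) = 0.261360.
c = 2·atan2(√a, √(1−a)) = 1.07324 rad → d = 6371·c ≈ 6837.61 km.

6838 km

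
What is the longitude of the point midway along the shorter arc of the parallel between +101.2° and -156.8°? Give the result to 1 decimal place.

Signed shortest Δλ from +101.2° to -156.8° is +102.0°.
Midpoint longitude = +101.2° + (+102.0°)/2 = +101.2° + 51.0° = +152.2°.
(The naïve average (+101.2 + -156.8)/2 = -27.8° is on the wrong side of the globe.)

+152.2°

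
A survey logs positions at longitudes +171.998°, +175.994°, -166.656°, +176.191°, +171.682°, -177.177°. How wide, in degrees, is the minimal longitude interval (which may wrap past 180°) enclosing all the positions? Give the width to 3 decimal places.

Sort the longitudes: -177.177°, -166.656°, +171.682°, +171.998°, +175.994°, +176.191°.
Eastward gaps between consecutive values (wrapping around): 10.521°, 338.338°, 0.316°, 3.996°, 0.197°, 6.632°.
Largest gap = 338.338° ⇒ minimal covering band is its complement: 360° − 338.338° = 21.662°.
Band runs from +171.682° eastward to -166.656°, crossing the antimeridian.

21.662°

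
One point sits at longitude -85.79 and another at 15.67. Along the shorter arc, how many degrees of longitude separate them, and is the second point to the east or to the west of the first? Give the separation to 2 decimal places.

101.46° east

Raw difference: 15.67 − -85.79 = 101.46°.
Normalise into (−180°, 180°]: 101.46° stays 101.46°.
Positive ⇒ the second point lies to the east; separation 101.46°.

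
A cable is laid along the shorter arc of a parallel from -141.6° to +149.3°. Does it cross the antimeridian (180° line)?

Yes

Naïve |149.3 − -141.6| = 290.9° > 180°, so the shorter arc goes the other way round — across 180°.
Signed shortest Δλ = ((149.3 − -141.6 + 180) mod 360) − 180 = -69.1°.
Going west by 69.1° from -141.6° passes through 180° before reaching +149.3°.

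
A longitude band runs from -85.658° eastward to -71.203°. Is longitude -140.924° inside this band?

No

Band width going east from -85.658° to -71.203°: ((-71.203 − -85.658) mod 360) = 14.455°.
Offset of -140.924° east of the west edge: ((-140.924 − -85.658) mod 360) = 304.734°.
304.734° > 14.455° ⇒ outside.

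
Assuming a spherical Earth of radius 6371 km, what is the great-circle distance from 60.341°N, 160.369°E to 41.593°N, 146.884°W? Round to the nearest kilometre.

Δλ = -146.884 − 160.369 = -307.253°; wrapped into (−180°, 180°]: 52.747°.
Δφ = 41.593 − 60.341 = -18.748°.
a = sin²(Δφ/2) + cos φ₁ · cos φ₂ · sin²(Δλ/2) = 0.099558.
c = 2·atan2(√a, √(1−a)) = 0.64203 rad → d = 6371·c ≈ 4090.34 km.

4090 km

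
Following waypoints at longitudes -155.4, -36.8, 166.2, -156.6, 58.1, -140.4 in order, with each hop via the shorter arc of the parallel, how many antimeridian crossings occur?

Leg 1: -155.4° → -36.8°, shortest Δλ = 118.6° (east) — does not cross 180°.
Leg 2: -36.8° → +166.2°, shortest Δλ = -157.0° (west) — crosses 180°.
Leg 3: +166.2° → -156.6°, shortest Δλ = 37.2° (east) — crosses 180°.
Leg 4: -156.6° → +58.1°, shortest Δλ = -145.3° (west) — crosses 180°.
Leg 5: +58.1° → -140.4°, shortest Δλ = 161.5° (east) — crosses 180°.
Total crossings: 4.

4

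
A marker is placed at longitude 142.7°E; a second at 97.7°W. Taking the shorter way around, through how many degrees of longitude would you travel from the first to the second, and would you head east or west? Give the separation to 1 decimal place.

Raw difference: -97.7 − 142.7 = -240.4°.
Normalise into (−180°, 180°]: -240.4° + 360° = 119.6°.
Positive ⇒ the second point lies to the east; separation 119.6°.

119.6° east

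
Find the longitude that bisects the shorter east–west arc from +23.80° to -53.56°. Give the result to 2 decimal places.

-14.88°

Signed shortest Δλ from +23.80° to -53.56° is -77.36°.
Midpoint longitude = +23.80° + (-77.36°)/2 = +23.80° − 38.68° = -14.88°.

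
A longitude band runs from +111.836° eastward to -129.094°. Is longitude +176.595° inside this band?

Yes

Band width going east from +111.836° to -129.094°: ((-129.094 − 111.836) mod 360) = 119.070°.
Offset of +176.595° east of the west edge: ((176.595 − 111.836) mod 360) = 64.759°.
64.759° ≤ 119.070° ⇒ inside.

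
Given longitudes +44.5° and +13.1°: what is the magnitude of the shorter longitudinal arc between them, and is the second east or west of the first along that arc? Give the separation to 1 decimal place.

Raw difference: 13.1 − 44.5 = -31.4°.
Normalise into (−180°, 180°]: -31.4° stays -31.4°.
Negative ⇒ the second point lies to the west; separation 31.4°.

31.4° west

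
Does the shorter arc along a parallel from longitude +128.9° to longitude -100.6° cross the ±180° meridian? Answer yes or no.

Yes

Naïve |-100.6 − 128.9| = 229.5° > 180°, so the shorter arc goes the other way round — across 180°.
Signed shortest Δλ = ((-100.6 − 128.9 + 180) mod 360) − 180 = 130.5°.
Going east by 130.5° from +128.9° passes through 180° before reaching -100.6°.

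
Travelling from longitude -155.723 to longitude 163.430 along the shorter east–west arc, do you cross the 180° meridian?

Naïve |163.430 − -155.723| = 319.153° > 180°, so the shorter arc goes the other way round — across 180°.
Signed shortest Δλ = ((163.430 − -155.723 + 180) mod 360) − 180 = -40.847°.
Going west by 40.847° from -155.723° passes through 180° before reaching +163.430°.

Yes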